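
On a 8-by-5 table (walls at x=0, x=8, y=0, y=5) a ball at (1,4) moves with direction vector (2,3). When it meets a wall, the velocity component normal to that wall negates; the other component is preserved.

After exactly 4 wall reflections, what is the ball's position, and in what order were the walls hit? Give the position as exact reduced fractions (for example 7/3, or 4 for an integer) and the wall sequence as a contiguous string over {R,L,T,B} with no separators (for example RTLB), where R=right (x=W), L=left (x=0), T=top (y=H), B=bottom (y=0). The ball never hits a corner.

Final position: (23/3,5)
Wall sequence: TBRT

1. t=1/3 → T at (5/3,5); v=(2,-3)
2. t=5/3 → B at (5,0); v=(2,3)
3. t=3/2 → R at (8,9/2); v=(-2,3)
4. t=1/6 → T at (23/3,5); v=(-2,-3)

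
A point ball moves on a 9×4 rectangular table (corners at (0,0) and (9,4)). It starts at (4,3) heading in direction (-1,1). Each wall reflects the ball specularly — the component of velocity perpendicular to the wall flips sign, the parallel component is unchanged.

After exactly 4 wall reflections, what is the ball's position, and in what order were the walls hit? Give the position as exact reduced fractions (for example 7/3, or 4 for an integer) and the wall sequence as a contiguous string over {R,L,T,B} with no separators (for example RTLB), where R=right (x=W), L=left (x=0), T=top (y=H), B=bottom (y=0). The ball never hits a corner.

1. t=1 → T at (3,4); v=(-1,-1)
2. t=3 → L at (0,1); v=(1,-1)
3. t=1 → B at (1,0); v=(1,1)
4. t=4 → T at (5,4); v=(1,-1)

Final position: (5,4)
Wall sequence: TLBT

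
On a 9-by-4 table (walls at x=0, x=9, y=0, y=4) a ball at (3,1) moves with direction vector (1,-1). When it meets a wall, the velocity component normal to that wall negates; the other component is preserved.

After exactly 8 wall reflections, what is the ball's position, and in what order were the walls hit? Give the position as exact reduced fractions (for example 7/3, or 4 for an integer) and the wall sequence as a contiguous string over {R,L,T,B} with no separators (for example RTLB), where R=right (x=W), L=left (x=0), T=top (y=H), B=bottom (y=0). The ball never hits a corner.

Final position: (6,4)
Wall sequence: BTRBTLBT

1. t=1 → B at (4,0); v=(1,1)
2. t=4 → T at (8,4); v=(1,-1)
3. t=1 → R at (9,3); v=(-1,-1)
4. t=3 → B at (6,0); v=(-1,1)
5. t=4 → T at (2,4); v=(-1,-1)
6. t=2 → L at (0,2); v=(1,-1)
7. t=2 → B at (2,0); v=(1,1)
8. t=4 → T at (6,4); v=(1,-1)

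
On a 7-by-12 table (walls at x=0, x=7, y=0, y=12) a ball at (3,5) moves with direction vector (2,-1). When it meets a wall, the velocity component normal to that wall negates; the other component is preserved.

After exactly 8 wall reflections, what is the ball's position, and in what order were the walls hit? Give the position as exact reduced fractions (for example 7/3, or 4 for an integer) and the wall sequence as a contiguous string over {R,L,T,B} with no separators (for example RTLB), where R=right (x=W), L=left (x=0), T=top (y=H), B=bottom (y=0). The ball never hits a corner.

Final position: (0,19/2)
Wall sequence: RBLRLRTL

1. t=2 → R at (7,3); v=(-2,-1)
2. t=3 → B at (1,0); v=(-2,1)
3. t=1/2 → L at (0,1/2); v=(2,1)
4. t=7/2 → R at (7,4); v=(-2,1)
5. t=7/2 → L at (0,15/2); v=(2,1)
6. t=7/2 → R at (7,11); v=(-2,1)
7. t=1 → T at (5,12); v=(-2,-1)
8. t=5/2 → L at (0,19/2); v=(2,-1)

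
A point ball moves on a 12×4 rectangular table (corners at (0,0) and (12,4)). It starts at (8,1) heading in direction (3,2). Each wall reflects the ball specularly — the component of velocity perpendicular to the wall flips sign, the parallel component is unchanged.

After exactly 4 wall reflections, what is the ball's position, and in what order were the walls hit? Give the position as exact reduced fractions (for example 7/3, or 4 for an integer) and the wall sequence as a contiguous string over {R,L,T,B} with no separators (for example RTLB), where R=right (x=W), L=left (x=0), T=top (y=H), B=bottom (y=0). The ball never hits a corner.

1. t=4/3 → R at (12,11/3); v=(-3,2)
2. t=1/6 → T at (23/2,4); v=(-3,-2)
3. t=2 → B at (11/2,0); v=(-3,2)
4. t=11/6 → L at (0,11/3); v=(3,2)

Final position: (0,11/3)
Wall sequence: RTBL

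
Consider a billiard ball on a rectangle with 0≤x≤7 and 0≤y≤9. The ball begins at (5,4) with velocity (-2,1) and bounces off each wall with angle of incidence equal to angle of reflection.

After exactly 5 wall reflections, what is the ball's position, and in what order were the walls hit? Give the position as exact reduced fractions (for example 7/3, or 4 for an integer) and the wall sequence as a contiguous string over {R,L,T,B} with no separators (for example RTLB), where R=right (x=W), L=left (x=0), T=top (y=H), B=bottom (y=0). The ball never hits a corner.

Final position: (7,1)
Wall sequence: LTRLR

1. t=5/2 → L at (0,13/2); v=(2,1)
2. t=5/2 → T at (5,9); v=(2,-1)
3. t=1 → R at (7,8); v=(-2,-1)
4. t=7/2 → L at (0,9/2); v=(2,-1)
5. t=7/2 → R at (7,1); v=(-2,-1)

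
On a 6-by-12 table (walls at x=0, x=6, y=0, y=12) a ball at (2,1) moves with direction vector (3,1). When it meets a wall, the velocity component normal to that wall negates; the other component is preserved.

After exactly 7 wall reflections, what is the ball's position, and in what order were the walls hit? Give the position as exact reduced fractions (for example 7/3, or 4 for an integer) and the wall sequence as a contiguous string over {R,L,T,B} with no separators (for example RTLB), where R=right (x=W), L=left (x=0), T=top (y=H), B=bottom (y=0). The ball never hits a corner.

1. t=4/3 → R at (6,7/3); v=(-3,1)
2. t=2 → L at (0,13/3); v=(3,1)
3. t=2 → R at (6,19/3); v=(-3,1)
4. t=2 → L at (0,25/3); v=(3,1)
5. t=2 → R at (6,31/3); v=(-3,1)
6. t=5/3 → T at (1,12); v=(-3,-1)
7. t=1/3 → L at (0,35/3); v=(3,-1)

Final position: (0,35/3)
Wall sequence: RLRLRTL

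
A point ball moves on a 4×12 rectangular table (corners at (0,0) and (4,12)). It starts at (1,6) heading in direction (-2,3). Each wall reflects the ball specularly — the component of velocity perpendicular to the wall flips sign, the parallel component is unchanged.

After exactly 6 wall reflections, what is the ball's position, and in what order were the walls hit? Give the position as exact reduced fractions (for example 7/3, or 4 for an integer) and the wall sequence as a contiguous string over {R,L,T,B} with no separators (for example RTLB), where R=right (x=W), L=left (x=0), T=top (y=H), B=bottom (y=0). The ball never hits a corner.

Final position: (4,3/2)
Wall sequence: LTRLBR

1. t=1/2 → L at (0,15/2); v=(2,3)
2. t=3/2 → T at (3,12); v=(2,-3)
3. t=1/2 → R at (4,21/2); v=(-2,-3)
4. t=2 → L at (0,9/2); v=(2,-3)
5. t=3/2 → B at (3,0); v=(2,3)
6. t=1/2 → R at (4,3/2); v=(-2,3)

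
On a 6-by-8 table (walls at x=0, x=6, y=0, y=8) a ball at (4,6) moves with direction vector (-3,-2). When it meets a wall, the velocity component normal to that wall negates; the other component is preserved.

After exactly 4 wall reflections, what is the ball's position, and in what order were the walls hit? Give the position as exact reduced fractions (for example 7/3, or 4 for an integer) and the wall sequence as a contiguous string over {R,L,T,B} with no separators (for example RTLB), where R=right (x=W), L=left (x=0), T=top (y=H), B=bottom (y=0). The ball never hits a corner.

Final position: (0,14/3)
Wall sequence: LBRL

1. t=4/3 → L at (0,10/3); v=(3,-2)
2. t=5/3 → B at (5,0); v=(3,2)
3. t=1/3 → R at (6,2/3); v=(-3,2)
4. t=2 → L at (0,14/3); v=(3,2)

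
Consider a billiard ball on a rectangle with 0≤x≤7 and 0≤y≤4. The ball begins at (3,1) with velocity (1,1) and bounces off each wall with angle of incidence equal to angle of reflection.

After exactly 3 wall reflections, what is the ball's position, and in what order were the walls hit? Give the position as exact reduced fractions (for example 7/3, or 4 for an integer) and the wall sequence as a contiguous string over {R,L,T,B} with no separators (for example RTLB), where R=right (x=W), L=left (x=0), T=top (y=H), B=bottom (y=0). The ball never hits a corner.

1. t=3 → T at (6,4); v=(1,-1)
2. t=1 → R at (7,3); v=(-1,-1)
3. t=3 → B at (4,0); v=(-1,1)

Final position: (4,0)
Wall sequence: TRB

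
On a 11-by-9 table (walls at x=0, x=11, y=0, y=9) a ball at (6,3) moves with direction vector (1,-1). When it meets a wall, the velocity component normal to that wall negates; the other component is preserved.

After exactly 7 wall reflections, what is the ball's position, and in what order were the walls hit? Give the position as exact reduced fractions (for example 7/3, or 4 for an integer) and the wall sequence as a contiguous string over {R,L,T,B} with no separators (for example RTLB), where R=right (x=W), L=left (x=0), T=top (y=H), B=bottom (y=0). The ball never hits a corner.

1. t=3 → B at (9,0); v=(1,1)
2. t=2 → R at (11,2); v=(-1,1)
3. t=7 → T at (4,9); v=(-1,-1)
4. t=4 → L at (0,5); v=(1,-1)
5. t=5 → B at (5,0); v=(1,1)
6. t=6 → R at (11,6); v=(-1,1)
7. t=3 → T at (8,9); v=(-1,-1)

Final position: (8,9)
Wall sequence: BRTLBRT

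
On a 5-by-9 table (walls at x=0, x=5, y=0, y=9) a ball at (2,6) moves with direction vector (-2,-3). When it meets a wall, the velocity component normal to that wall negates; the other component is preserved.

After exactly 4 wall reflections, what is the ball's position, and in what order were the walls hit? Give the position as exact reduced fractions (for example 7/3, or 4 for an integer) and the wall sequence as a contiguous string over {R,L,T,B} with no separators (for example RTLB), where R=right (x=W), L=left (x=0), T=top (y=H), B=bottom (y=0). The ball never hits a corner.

Final position: (2,9)
Wall sequence: LBRT

1. t=1 → L at (0,3); v=(2,-3)
2. t=1 → B at (2,0); v=(2,3)
3. t=3/2 → R at (5,9/2); v=(-2,3)
4. t=3/2 → T at (2,9); v=(-2,-3)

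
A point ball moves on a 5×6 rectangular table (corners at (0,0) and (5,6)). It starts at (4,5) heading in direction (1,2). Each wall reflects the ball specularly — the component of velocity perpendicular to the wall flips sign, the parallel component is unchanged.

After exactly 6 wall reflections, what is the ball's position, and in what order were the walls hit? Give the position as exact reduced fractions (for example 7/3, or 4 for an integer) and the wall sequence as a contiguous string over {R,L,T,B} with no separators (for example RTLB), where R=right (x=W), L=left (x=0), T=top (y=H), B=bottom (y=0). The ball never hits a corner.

1. t=1/2 → T at (9/2,6); v=(1,-2)
2. t=1/2 → R at (5,5); v=(-1,-2)
3. t=5/2 → B at (5/2,0); v=(-1,2)
4. t=5/2 → L at (0,5); v=(1,2)
5. t=1/2 → T at (1/2,6); v=(1,-2)
6. t=3 → B at (7/2,0); v=(1,2)

Final position: (7/2,0)
Wall sequence: TRBLTB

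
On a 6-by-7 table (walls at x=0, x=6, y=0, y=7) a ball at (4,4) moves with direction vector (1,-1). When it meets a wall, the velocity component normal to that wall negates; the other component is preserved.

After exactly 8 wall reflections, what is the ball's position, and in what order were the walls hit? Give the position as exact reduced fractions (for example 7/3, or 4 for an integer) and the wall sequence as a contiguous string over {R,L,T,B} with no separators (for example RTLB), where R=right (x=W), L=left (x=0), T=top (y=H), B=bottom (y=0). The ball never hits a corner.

Final position: (5,7)
Wall sequence: RBLTRBLT

1. t=2 → R at (6,2); v=(-1,-1)
2. t=2 → B at (4,0); v=(-1,1)
3. t=4 → L at (0,4); v=(1,1)
4. t=3 → T at (3,7); v=(1,-1)
5. t=3 → R at (6,4); v=(-1,-1)
6. t=4 → B at (2,0); v=(-1,1)
7. t=2 → L at (0,2); v=(1,1)
8. t=5 → T at (5,7); v=(1,-1)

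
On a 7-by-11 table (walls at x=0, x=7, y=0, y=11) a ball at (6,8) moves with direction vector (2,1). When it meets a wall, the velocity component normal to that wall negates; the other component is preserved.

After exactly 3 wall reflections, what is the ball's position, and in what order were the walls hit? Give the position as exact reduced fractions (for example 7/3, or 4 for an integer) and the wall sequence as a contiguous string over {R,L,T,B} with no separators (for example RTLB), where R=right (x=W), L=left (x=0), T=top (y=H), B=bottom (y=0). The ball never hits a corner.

1. t=1/2 → R at (7,17/2); v=(-2,1)
2. t=5/2 → T at (2,11); v=(-2,-1)
3. t=1 → L at (0,10); v=(2,-1)

Final position: (0,10)
Wall sequence: RTL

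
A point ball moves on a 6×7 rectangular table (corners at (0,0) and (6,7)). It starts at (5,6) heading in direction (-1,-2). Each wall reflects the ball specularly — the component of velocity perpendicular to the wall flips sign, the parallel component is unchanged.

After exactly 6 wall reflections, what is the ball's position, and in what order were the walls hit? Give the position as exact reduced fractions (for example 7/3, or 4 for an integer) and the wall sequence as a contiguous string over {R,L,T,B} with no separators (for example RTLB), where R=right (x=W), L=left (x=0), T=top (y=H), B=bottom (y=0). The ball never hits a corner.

Final position: (7/2,7)
Wall sequence: BLTBRT

1. t=3 → B at (2,0); v=(-1,2)
2. t=2 → L at (0,4); v=(1,2)
3. t=3/2 → T at (3/2,7); v=(1,-2)
4. t=7/2 → B at (5,0); v=(1,2)
5. t=1 → R at (6,2); v=(-1,2)
6. t=5/2 → T at (7/2,7); v=(-1,-2)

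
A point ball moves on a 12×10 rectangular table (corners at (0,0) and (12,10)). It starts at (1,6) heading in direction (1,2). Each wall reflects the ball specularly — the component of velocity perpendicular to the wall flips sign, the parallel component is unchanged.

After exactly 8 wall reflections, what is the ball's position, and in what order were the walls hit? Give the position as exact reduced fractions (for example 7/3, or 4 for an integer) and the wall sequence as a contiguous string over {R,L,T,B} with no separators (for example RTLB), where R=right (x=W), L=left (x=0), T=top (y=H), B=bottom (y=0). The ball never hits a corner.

Final position: (4,0)
Wall sequence: TBRTBTLB

1. t=2 → T at (3,10); v=(1,-2)
2. t=5 → B at (8,0); v=(1,2)
3. t=4 → R at (12,8); v=(-1,2)
4. t=1 → T at (11,10); v=(-1,-2)
5. t=5 → B at (6,0); v=(-1,2)
6. t=5 → T at (1,10); v=(-1,-2)
7. t=1 → L at (0,8); v=(1,-2)
8. t=4 → B at (4,0); v=(1,2)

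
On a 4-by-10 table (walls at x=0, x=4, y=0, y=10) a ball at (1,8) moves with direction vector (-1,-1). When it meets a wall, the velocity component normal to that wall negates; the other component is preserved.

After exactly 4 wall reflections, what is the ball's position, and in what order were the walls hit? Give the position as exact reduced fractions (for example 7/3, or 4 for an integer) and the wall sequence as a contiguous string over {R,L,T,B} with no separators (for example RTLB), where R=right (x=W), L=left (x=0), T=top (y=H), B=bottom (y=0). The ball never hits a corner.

1. t=1 → L at (0,7); v=(1,-1)
2. t=4 → R at (4,3); v=(-1,-1)
3. t=3 → B at (1,0); v=(-1,1)
4. t=1 → L at (0,1); v=(1,1)

Final position: (0,1)
Wall sequence: LRBL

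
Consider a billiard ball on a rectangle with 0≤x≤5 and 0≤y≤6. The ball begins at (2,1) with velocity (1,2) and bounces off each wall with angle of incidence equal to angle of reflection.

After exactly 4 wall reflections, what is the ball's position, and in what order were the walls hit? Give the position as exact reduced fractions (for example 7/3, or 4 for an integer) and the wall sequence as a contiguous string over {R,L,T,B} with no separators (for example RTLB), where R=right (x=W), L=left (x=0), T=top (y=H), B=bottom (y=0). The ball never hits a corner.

Final position: (0,5)
Wall sequence: TRBL

1. t=5/2 → T at (9/2,6); v=(1,-2)
2. t=1/2 → R at (5,5); v=(-1,-2)
3. t=5/2 → B at (5/2,0); v=(-1,2)
4. t=5/2 → L at (0,5); v=(1,2)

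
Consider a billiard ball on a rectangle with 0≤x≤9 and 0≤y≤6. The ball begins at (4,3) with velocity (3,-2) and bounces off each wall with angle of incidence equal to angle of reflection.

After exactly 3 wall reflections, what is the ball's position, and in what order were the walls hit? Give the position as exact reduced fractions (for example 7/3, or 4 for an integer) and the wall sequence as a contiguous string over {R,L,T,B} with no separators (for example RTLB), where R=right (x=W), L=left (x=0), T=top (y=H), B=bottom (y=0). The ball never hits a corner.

Final position: (1/2,6)
Wall sequence: BRT

1. t=3/2 → B at (17/2,0); v=(3,2)
2. t=1/6 → R at (9,1/3); v=(-3,2)
3. t=17/6 → T at (1/2,6); v=(-3,-2)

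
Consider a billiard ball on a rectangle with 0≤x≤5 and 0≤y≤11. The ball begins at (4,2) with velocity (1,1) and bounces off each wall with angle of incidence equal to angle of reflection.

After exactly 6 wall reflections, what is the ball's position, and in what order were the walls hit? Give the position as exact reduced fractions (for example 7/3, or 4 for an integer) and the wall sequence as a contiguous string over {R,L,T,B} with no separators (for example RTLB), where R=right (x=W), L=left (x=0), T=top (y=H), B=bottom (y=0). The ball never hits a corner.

1. t=1 → R at (5,3); v=(-1,1)
2. t=5 → L at (0,8); v=(1,1)
3. t=3 → T at (3,11); v=(1,-1)
4. t=2 → R at (5,9); v=(-1,-1)
5. t=5 → L at (0,4); v=(1,-1)
6. t=4 → B at (4,0); v=(1,1)

Final position: (4,0)
Wall sequence: RLTRLB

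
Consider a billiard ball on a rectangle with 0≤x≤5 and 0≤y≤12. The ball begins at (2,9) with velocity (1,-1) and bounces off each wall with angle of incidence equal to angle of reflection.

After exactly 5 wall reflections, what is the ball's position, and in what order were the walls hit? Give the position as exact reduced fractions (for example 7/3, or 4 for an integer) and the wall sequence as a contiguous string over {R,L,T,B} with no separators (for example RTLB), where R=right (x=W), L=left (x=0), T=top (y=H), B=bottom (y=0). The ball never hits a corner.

1. t=3 → R at (5,6); v=(-1,-1)
2. t=5 → L at (0,1); v=(1,-1)
3. t=1 → B at (1,0); v=(1,1)
4. t=4 → R at (5,4); v=(-1,1)
5. t=5 → L at (0,9); v=(1,1)

Final position: (0,9)
Wall sequence: RLBRL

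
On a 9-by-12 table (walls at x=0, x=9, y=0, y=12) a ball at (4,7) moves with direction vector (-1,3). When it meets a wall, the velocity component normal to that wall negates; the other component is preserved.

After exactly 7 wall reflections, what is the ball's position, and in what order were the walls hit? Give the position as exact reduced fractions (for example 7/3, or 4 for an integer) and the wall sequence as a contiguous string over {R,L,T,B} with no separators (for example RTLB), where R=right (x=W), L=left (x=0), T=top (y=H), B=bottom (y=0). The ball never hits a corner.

1. t=5/3 → T at (7/3,12); v=(-1,-3)
2. t=7/3 → L at (0,5); v=(1,-3)
3. t=5/3 → B at (5/3,0); v=(1,3)
4. t=4 → T at (17/3,12); v=(1,-3)
5. t=10/3 → R at (9,2); v=(-1,-3)
6. t=2/3 → B at (25/3,0); v=(-1,3)
7. t=4 → T at (13/3,12); v=(-1,-3)

Final position: (13/3,12)
Wall sequence: TLBTRBT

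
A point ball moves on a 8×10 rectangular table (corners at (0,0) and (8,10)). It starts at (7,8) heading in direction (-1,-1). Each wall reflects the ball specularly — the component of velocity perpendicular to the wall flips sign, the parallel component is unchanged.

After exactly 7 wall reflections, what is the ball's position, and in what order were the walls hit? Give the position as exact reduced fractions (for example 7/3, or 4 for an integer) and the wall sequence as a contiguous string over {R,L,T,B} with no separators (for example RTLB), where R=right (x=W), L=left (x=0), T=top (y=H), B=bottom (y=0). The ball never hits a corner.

Final position: (8,3)
Wall sequence: LBRTLBR

1. t=7 → L at (0,1); v=(1,-1)
2. t=1 → B at (1,0); v=(1,1)
3. t=7 → R at (8,7); v=(-1,1)
4. t=3 → T at (5,10); v=(-1,-1)
5. t=5 → L at (0,5); v=(1,-1)
6. t=5 → B at (5,0); v=(1,1)
7. t=3 → R at (8,3); v=(-1,1)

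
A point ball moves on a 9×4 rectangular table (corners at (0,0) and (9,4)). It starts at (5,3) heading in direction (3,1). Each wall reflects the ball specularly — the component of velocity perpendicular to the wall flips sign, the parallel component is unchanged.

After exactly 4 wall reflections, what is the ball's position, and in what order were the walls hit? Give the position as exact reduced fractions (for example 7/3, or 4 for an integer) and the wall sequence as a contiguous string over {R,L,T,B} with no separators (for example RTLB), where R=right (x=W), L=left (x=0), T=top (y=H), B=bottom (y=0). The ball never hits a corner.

Final position: (2,0)
Wall sequence: TRLB

1. t=1 → T at (8,4); v=(3,-1)
2. t=1/3 → R at (9,11/3); v=(-3,-1)
3. t=3 → L at (0,2/3); v=(3,-1)
4. t=2/3 → B at (2,0); v=(3,1)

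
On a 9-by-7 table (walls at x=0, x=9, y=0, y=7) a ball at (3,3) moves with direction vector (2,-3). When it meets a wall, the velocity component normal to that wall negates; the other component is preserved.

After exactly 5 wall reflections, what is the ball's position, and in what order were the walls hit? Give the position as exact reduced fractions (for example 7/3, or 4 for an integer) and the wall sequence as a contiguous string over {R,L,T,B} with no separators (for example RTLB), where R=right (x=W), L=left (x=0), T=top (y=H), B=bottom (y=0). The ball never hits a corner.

Final position: (0,11/2)
Wall sequence: BRTBL

1. t=1 → B at (5,0); v=(2,3)
2. t=2 → R at (9,6); v=(-2,3)
3. t=1/3 → T at (25/3,7); v=(-2,-3)
4. t=7/3 → B at (11/3,0); v=(-2,3)
5. t=11/6 → L at (0,11/2); v=(2,3)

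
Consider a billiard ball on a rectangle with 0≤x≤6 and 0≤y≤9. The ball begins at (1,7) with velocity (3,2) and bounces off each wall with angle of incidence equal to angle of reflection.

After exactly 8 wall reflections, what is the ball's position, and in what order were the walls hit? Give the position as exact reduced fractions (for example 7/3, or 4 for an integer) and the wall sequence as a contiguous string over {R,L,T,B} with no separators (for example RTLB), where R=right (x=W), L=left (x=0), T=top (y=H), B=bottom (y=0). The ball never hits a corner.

Final position: (5,9)
Wall sequence: TRLBRLRT

1. t=1 → T at (4,9); v=(3,-2)
2. t=2/3 → R at (6,23/3); v=(-3,-2)
3. t=2 → L at (0,11/3); v=(3,-2)
4. t=11/6 → B at (11/2,0); v=(3,2)
5. t=1/6 → R at (6,1/3); v=(-3,2)
6. t=2 → L at (0,13/3); v=(3,2)
7. t=2 → R at (6,25/3); v=(-3,2)
8. t=1/3 → T at (5,9); v=(-3,-2)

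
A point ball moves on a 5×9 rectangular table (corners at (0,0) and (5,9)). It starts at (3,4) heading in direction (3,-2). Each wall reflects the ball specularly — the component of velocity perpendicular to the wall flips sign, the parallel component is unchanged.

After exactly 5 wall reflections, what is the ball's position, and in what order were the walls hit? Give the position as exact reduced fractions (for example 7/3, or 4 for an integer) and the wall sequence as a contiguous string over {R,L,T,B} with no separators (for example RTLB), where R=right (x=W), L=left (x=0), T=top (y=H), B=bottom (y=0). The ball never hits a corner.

1. t=2/3 → R at (5,8/3); v=(-3,-2)
2. t=4/3 → B at (1,0); v=(-3,2)
3. t=1/3 → L at (0,2/3); v=(3,2)
4. t=5/3 → R at (5,4); v=(-3,2)
5. t=5/3 → L at (0,22/3); v=(3,2)

Final position: (0,22/3)
Wall sequence: RBLRL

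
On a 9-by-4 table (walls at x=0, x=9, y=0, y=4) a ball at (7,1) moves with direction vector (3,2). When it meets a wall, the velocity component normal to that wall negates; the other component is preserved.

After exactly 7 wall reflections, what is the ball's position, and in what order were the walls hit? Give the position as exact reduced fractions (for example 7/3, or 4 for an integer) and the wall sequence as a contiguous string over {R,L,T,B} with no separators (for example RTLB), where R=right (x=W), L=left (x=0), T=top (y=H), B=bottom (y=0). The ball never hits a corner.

1. t=2/3 → R at (9,7/3); v=(-3,2)
2. t=5/6 → T at (13/2,4); v=(-3,-2)
3. t=2 → B at (1/2,0); v=(-3,2)
4. t=1/6 → L at (0,1/3); v=(3,2)
5. t=11/6 → T at (11/2,4); v=(3,-2)
6. t=7/6 → R at (9,5/3); v=(-3,-2)
7. t=5/6 → B at (13/2,0); v=(-3,2)

Final position: (13/2,0)
Wall sequence: RTBLTRB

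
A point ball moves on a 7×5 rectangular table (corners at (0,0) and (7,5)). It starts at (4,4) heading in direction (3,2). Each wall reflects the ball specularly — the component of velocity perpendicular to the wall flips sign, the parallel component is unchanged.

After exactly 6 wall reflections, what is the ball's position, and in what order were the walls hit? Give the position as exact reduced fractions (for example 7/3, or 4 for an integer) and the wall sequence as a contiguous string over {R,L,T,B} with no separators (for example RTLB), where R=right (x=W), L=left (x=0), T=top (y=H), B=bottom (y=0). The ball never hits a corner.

1. t=1/2 → T at (11/2,5); v=(3,-2)
2. t=1/2 → R at (7,4); v=(-3,-2)
3. t=2 → B at (1,0); v=(-3,2)
4. t=1/3 → L at (0,2/3); v=(3,2)
5. t=13/6 → T at (13/2,5); v=(3,-2)
6. t=1/6 → R at (7,14/3); v=(-3,-2)

Final position: (7,14/3)
Wall sequence: TRBLTR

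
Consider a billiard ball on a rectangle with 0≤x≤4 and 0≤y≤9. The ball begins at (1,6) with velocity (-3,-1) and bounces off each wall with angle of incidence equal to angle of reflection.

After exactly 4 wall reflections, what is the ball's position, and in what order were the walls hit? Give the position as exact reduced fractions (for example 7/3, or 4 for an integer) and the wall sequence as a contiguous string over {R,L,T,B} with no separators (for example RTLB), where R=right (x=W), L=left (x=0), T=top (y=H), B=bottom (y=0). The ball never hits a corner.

Final position: (4,5/3)
Wall sequence: LRLR

1. t=1/3 → L at (0,17/3); v=(3,-1)
2. t=4/3 → R at (4,13/3); v=(-3,-1)
3. t=4/3 → L at (0,3); v=(3,-1)
4. t=4/3 → R at (4,5/3); v=(-3,-1)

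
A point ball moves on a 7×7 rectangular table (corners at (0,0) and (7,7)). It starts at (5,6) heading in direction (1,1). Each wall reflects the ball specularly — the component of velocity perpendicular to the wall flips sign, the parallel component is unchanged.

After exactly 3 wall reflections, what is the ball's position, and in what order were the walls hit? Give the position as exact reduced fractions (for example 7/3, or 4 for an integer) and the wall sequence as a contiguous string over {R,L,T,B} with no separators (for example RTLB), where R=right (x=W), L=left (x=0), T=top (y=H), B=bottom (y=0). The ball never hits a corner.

Final position: (1,0)
Wall sequence: TRB

1. t=1 → T at (6,7); v=(1,-1)
2. t=1 → R at (7,6); v=(-1,-1)
3. t=6 → B at (1,0); v=(-1,1)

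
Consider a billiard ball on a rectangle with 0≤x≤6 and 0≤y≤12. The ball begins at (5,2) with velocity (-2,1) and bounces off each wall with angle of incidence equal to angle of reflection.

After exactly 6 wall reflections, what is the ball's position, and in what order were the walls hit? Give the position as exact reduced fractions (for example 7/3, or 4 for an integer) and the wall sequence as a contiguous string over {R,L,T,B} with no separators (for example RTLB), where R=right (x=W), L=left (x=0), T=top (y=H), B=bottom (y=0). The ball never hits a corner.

1. t=5/2 → L at (0,9/2); v=(2,1)
2. t=3 → R at (6,15/2); v=(-2,1)
3. t=3 → L at (0,21/2); v=(2,1)
4. t=3/2 → T at (3,12); v=(2,-1)
5. t=3/2 → R at (6,21/2); v=(-2,-1)
6. t=3 → L at (0,15/2); v=(2,-1)

Final position: (0,15/2)
Wall sequence: LRLTRL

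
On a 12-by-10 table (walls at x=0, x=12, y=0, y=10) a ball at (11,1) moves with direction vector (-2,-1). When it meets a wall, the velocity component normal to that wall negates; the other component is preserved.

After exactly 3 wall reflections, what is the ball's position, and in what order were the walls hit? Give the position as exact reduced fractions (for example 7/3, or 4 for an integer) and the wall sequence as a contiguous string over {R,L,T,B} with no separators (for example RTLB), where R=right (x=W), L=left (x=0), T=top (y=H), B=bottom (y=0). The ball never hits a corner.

Final position: (11,10)
Wall sequence: BLT

1. t=1 → B at (9,0); v=(-2,1)
2. t=9/2 → L at (0,9/2); v=(2,1)
3. t=11/2 → T at (11,10); v=(2,-1)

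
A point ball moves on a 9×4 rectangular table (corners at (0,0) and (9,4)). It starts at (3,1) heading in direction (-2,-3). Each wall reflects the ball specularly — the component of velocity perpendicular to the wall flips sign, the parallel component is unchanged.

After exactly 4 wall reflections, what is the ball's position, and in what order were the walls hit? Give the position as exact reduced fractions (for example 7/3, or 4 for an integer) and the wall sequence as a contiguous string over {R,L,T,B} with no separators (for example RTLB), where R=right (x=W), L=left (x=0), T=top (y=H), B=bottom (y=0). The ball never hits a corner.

Final position: (3,0)
Wall sequence: BLTB

1. t=1/3 → B at (7/3,0); v=(-2,3)
2. t=7/6 → L at (0,7/2); v=(2,3)
3. t=1/6 → T at (1/3,4); v=(2,-3)
4. t=4/3 → B at (3,0); v=(2,3)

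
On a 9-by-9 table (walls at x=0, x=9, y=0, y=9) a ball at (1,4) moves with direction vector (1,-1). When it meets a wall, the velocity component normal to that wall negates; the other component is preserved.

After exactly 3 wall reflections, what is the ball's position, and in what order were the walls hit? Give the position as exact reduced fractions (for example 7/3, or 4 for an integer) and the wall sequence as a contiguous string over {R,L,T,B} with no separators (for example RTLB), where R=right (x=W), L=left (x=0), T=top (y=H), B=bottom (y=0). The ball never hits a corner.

Final position: (4,9)
Wall sequence: BRT

1. t=4 → B at (5,0); v=(1,1)
2. t=4 → R at (9,4); v=(-1,1)
3. t=5 → T at (4,9); v=(-1,-1)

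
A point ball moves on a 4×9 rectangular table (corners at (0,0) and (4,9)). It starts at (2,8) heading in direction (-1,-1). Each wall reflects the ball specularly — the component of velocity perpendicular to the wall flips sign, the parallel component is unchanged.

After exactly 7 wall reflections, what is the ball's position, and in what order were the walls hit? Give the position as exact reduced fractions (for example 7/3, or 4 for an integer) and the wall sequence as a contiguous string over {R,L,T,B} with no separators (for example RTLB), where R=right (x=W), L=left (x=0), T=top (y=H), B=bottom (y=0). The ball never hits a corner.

Final position: (0,8)
Wall sequence: LRBLRTL

1. t=2 → L at (0,6); v=(1,-1)
2. t=4 → R at (4,2); v=(-1,-1)
3. t=2 → B at (2,0); v=(-1,1)
4. t=2 → L at (0,2); v=(1,1)
5. t=4 → R at (4,6); v=(-1,1)
6. t=3 → T at (1,9); v=(-1,-1)
7. t=1 → L at (0,8); v=(1,-1)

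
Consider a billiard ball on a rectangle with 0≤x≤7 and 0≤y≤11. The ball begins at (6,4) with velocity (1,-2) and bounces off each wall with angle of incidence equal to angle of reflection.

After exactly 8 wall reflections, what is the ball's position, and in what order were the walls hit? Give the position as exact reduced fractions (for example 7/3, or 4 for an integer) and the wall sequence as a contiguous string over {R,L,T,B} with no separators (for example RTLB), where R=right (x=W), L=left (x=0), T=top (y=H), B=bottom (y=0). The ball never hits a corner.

1. t=1 → R at (7,2); v=(-1,-2)
2. t=1 → B at (6,0); v=(-1,2)
3. t=11/2 → T at (1/2,11); v=(-1,-2)
4. t=1/2 → L at (0,10); v=(1,-2)
5. t=5 → B at (5,0); v=(1,2)
6. t=2 → R at (7,4); v=(-1,2)
7. t=7/2 → T at (7/2,11); v=(-1,-2)
8. t=7/2 → L at (0,4); v=(1,-2)

Final position: (0,4)
Wall sequence: RBTLBRTL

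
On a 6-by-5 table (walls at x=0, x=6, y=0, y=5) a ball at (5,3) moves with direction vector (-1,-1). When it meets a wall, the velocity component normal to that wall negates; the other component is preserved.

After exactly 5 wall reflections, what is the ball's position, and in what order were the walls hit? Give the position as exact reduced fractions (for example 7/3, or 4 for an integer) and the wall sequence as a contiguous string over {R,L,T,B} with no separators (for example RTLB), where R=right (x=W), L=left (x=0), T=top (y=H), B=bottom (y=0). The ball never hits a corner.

1. t=3 → B at (2,0); v=(-1,1)
2. t=2 → L at (0,2); v=(1,1)
3. t=3 → T at (3,5); v=(1,-1)
4. t=3 → R at (6,2); v=(-1,-1)
5. t=2 → B at (4,0); v=(-1,1)

Final position: (4,0)
Wall sequence: BLTRB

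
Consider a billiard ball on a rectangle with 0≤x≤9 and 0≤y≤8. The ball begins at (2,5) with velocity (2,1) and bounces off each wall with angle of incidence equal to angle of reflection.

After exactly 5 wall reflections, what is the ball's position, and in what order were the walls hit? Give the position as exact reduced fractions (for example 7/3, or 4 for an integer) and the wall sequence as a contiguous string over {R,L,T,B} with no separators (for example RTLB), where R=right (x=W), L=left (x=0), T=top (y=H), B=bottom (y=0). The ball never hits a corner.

1. t=3 → T at (8,8); v=(2,-1)
2. t=1/2 → R at (9,15/2); v=(-2,-1)
3. t=9/2 → L at (0,3); v=(2,-1)
4. t=3 → B at (6,0); v=(2,1)
5. t=3/2 → R at (9,3/2); v=(-2,1)

Final position: (9,3/2)
Wall sequence: TRLBR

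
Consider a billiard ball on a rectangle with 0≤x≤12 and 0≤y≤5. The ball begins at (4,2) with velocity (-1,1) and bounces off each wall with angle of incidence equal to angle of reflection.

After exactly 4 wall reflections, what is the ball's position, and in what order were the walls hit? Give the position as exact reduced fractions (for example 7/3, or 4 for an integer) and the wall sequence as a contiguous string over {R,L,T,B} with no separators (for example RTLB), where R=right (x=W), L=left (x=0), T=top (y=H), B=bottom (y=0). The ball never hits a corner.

Final position: (9,5)
Wall sequence: TLBT

1. t=3 → T at (1,5); v=(-1,-1)
2. t=1 → L at (0,4); v=(1,-1)
3. t=4 → B at (4,0); v=(1,1)
4. t=5 → T at (9,5); v=(1,-1)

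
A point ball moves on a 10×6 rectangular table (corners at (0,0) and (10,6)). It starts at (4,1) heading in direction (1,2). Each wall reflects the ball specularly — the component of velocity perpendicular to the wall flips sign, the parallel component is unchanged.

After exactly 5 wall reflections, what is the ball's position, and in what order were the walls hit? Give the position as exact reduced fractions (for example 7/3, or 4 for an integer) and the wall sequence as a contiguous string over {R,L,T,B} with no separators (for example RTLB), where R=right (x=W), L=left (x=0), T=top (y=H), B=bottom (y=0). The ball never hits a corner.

Final position: (9/2,0)
Wall sequence: TBRTB

1. t=5/2 → T at (13/2,6); v=(1,-2)
2. t=3 → B at (19/2,0); v=(1,2)
3. t=1/2 → R at (10,1); v=(-1,2)
4. t=5/2 → T at (15/2,6); v=(-1,-2)
5. t=3 → B at (9/2,0); v=(-1,2)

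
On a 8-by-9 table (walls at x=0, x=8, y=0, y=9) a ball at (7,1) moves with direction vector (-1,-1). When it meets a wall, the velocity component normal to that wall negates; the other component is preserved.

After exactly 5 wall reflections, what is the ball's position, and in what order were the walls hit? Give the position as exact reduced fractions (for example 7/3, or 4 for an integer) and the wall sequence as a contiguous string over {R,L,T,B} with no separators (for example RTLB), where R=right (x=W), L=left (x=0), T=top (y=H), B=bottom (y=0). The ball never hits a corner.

Final position: (4,0)
Wall sequence: BLTRB

1. t=1 → B at (6,0); v=(-1,1)
2. t=6 → L at (0,6); v=(1,1)
3. t=3 → T at (3,9); v=(1,-1)
4. t=5 → R at (8,4); v=(-1,-1)
5. t=4 → B at (4,0); v=(-1,1)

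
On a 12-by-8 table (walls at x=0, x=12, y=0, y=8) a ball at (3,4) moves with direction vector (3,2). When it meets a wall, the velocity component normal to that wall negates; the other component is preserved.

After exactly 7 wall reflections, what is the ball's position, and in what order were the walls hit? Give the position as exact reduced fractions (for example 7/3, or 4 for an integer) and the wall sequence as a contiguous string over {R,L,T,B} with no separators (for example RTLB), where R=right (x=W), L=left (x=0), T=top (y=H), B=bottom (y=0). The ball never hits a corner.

1. t=2 → T at (9,8); v=(3,-2)
2. t=1 → R at (12,6); v=(-3,-2)
3. t=3 → B at (3,0); v=(-3,2)
4. t=1 → L at (0,2); v=(3,2)
5. t=3 → T at (9,8); v=(3,-2)
6. t=1 → R at (12,6); v=(-3,-2)
7. t=3 → B at (3,0); v=(-3,2)

Final position: (3,0)
Wall sequence: TRBLTRB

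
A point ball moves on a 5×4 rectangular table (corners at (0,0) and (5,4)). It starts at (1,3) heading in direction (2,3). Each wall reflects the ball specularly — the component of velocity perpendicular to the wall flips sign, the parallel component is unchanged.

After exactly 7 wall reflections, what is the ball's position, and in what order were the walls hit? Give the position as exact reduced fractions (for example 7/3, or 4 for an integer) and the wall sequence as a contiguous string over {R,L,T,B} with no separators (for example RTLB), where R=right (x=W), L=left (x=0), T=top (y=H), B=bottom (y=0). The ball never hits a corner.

Final position: (7/3,4)
Wall sequence: TBRTBLT

1. t=1/3 → T at (5/3,4); v=(2,-3)
2. t=4/3 → B at (13/3,0); v=(2,3)
3. t=1/3 → R at (5,1); v=(-2,3)
4. t=1 → T at (3,4); v=(-2,-3)
5. t=4/3 → B at (1/3,0); v=(-2,3)
6. t=1/6 → L at (0,1/2); v=(2,3)
7. t=7/6 → T at (7/3,4); v=(2,-3)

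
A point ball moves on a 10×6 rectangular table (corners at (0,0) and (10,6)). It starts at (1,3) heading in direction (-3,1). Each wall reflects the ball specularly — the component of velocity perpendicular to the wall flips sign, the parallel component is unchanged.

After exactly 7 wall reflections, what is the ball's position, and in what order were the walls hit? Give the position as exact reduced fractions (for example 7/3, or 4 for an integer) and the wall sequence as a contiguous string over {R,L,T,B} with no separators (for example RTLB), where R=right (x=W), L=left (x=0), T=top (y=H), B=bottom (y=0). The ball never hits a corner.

1. t=1/3 → L at (0,10/3); v=(3,1)
2. t=8/3 → T at (8,6); v=(3,-1)
3. t=2/3 → R at (10,16/3); v=(-3,-1)
4. t=10/3 → L at (0,2); v=(3,-1)
5. t=2 → B at (6,0); v=(3,1)
6. t=4/3 → R at (10,4/3); v=(-3,1)
7. t=10/3 → L at (0,14/3); v=(3,1)

Final position: (0,14/3)
Wall sequence: LTRLBRL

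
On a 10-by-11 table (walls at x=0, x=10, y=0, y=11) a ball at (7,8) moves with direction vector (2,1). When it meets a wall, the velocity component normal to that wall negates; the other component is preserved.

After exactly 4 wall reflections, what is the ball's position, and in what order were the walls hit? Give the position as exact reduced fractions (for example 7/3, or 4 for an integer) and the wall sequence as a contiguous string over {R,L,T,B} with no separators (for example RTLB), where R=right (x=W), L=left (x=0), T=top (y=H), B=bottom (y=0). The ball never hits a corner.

1. t=3/2 → R at (10,19/2); v=(-2,1)
2. t=3/2 → T at (7,11); v=(-2,-1)
3. t=7/2 → L at (0,15/2); v=(2,-1)
4. t=5 → R at (10,5/2); v=(-2,-1)

Final position: (10,5/2)
Wall sequence: RTLR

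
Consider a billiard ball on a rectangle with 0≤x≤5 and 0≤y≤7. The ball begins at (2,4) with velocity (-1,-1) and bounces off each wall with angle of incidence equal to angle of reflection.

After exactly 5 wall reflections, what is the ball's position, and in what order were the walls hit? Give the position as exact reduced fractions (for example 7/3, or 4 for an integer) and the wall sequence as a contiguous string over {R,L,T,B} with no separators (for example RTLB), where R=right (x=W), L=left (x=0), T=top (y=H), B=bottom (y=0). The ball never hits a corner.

1. t=2 → L at (0,2); v=(1,-1)
2. t=2 → B at (2,0); v=(1,1)
3. t=3 → R at (5,3); v=(-1,1)
4. t=4 → T at (1,7); v=(-1,-1)
5. t=1 → L at (0,6); v=(1,-1)

Final position: (0,6)
Wall sequence: LBRTL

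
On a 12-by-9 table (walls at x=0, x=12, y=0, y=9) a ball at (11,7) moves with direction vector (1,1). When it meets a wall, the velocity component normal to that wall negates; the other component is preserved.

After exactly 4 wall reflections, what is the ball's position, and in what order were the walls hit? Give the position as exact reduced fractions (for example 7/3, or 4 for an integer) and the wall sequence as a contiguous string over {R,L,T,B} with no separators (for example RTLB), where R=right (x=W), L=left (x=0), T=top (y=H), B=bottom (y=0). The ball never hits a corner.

1. t=1 → R at (12,8); v=(-1,1)
2. t=1 → T at (11,9); v=(-1,-1)
3. t=9 → B at (2,0); v=(-1,1)
4. t=2 → L at (0,2); v=(1,1)

Final position: (0,2)
Wall sequence: RTBL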